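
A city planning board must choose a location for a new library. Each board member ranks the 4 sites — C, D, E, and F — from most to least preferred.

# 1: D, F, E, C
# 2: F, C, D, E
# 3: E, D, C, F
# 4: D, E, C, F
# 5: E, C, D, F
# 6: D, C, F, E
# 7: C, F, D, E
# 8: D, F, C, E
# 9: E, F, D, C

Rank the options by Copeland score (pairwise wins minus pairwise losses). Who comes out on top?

Pairwise results:
  C vs D: D wins 6–3.
  C vs E: E wins 5–4.
  C vs F: C wins 5–4.
  D vs E: D wins 6–3.
  D vs F: D wins 6–3.
  E vs F: F wins 5–4.
Copeland scores (wins − losses):
  C: 1 − 2 = -1
  D: 3 − 0 = 3
  E: 1 − 2 = -1
  F: 1 − 2 = -1
D has the best Copeland score.

D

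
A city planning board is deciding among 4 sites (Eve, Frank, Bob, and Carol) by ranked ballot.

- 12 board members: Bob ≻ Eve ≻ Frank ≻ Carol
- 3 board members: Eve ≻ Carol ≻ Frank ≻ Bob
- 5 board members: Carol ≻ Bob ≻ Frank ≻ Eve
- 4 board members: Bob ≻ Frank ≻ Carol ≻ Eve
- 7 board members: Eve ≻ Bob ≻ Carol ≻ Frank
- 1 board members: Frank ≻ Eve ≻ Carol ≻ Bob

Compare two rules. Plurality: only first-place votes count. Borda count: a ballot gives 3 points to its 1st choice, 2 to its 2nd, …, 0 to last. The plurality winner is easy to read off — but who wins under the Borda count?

Bob

Plurality first-place counts: Eve 10, Frank 1, Bob 16, Carol 5 → Bob.
Borda totals: Eve 56, Frank 31, Bob 72, Carol 33 → Bob.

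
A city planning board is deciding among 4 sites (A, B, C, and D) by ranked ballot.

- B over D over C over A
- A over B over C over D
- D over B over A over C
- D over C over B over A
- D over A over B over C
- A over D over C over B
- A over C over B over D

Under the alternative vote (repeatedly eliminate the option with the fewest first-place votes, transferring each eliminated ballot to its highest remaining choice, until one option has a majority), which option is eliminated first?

Round 1: A 3, D 3, B 1, C 0. C has the fewest and is eliminated.
Round 2: A 3, D 3, B 1. B has the fewest and is eliminated.
Round 3: D 4, A 3. D has a majority.

C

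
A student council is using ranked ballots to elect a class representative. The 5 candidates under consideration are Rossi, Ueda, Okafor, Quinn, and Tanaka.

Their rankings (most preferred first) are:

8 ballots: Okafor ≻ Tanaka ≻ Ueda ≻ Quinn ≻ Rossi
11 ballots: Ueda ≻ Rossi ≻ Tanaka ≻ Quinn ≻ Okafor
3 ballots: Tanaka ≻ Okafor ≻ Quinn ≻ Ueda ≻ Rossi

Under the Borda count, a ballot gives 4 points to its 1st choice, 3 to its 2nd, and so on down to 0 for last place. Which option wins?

Ueda

Borda scores:
  Rossi: 8·0 + 11·3 + 3·0 = 33
  Ueda: 8·2 + 11·4 + 3·1 = 63
  Okafor: 8·4 + 11·0 + 3·3 = 41
  Quinn: 8·1 + 11·1 + 3·2 = 25
  Tanaka: 8·3 + 11·2 + 3·4 = 58
Ueda has the highest total.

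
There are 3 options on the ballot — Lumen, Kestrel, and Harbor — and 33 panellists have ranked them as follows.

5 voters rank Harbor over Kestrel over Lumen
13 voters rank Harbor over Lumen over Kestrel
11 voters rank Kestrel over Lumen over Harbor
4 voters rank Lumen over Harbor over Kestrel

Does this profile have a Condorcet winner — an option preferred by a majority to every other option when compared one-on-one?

Head-to-head results (33 voters total):
Lumen vs Kestrel: Lumen wins 17–16.
Lumen vs Harbor: Harbor wins 18–15.
Kestrel vs Harbor: Harbor wins 22–11.
Harbor beats each rival — Lumen (18–15), Kestrel (22–11) — so Harbor is the Condorcet winner.

Yes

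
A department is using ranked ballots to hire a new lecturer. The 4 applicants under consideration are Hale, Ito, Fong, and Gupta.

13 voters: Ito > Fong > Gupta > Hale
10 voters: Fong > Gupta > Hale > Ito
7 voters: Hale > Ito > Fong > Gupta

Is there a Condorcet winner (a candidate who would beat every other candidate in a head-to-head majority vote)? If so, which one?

Head-to-head results (30 voters total):
Hale vs Ito: Hale wins 17–13.
Hale vs Fong: Fong wins 23–7.
Hale vs Gupta: Gupta wins 23–7.
Ito vs Fong: Ito wins 20–10.
Ito vs Gupta: Ito wins 20–10.
Fong vs Gupta: Fong wins 30–0.
No candidate beats all others: Hale beats Ito beats Fong beats Hale, a majority cycle.

None — there is no Condorcet winner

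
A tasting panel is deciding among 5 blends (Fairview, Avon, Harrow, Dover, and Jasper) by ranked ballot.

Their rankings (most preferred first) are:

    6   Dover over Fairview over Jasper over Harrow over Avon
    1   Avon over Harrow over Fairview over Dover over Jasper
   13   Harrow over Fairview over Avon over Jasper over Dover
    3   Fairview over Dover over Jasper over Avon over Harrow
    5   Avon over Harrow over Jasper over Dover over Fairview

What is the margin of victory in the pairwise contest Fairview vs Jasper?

Ballots ranking Fairview above Jasper: 6+1+13+3 = 23.
Ballots ranking Jasper above Fairview: 5.
Fairview wins 23–5, a margin of 18.

18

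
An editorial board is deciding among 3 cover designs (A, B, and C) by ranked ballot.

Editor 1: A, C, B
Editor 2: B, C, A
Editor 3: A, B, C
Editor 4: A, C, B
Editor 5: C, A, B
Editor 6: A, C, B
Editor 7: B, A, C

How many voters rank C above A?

2

Ballots ranking C above A: 2.
Ballots ranking A above C: 5.
So 2 of 7 voters prefer C to A.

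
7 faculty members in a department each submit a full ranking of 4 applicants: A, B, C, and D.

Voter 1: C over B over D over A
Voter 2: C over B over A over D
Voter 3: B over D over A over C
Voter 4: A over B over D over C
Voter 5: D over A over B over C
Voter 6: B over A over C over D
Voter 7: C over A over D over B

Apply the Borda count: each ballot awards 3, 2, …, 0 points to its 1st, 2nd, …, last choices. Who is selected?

B

Borda scores:
  A: 0 + 1 + 1 + 3 + 2 + 2 + 2 = 11
  B: 2 + 2 + 3 + 2 + 1 + 3 + 0 = 13
  C: 3 + 3 + 0 + 0 + 0 + 1 + 3 = 10
  D: 1 + 0 + 2 + 1 + 3 + 0 + 1 = 8
B has the highest total.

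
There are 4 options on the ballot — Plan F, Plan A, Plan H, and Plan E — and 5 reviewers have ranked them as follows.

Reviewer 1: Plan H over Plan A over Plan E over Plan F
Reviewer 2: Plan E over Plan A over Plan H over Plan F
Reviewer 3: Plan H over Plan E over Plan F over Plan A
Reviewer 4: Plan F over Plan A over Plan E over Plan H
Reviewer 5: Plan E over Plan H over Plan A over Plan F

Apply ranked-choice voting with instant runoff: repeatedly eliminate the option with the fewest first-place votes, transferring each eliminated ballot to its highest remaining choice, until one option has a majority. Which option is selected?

Plan E

Round 1: Plan H 2, Plan E 2, Plan F 1, Plan A 0. Plan A has the fewest and is eliminated.
Round 2: Plan H 2, Plan E 2, Plan F 1. Plan F has the fewest and is eliminated.
Round 3: Plan E 3, Plan H 2. Plan E has a majority.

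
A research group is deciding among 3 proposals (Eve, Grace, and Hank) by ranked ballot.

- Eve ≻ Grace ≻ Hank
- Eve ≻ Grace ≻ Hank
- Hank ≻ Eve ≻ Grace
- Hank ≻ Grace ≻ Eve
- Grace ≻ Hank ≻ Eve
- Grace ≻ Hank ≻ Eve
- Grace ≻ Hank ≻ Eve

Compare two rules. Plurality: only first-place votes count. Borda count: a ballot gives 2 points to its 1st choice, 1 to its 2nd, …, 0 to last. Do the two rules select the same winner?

Yes

Plurality first-place counts: Eve 2, Grace 3, Hank 2 → Grace.
Borda totals: Eve 5, Grace 9, Hank 7 → Grace.
The two rules agree on Grace.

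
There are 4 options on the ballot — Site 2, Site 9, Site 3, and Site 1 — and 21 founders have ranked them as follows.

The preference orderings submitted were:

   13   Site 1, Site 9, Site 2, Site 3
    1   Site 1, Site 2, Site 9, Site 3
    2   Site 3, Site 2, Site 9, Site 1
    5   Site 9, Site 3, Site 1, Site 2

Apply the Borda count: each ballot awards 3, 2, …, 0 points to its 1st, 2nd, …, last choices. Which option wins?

Site 1

Borda scores:
  Site 2: 13·1 + 2 + 2·2 + 5·0 = 19
  Site 9: 13·2 + 1 + 2·1 + 5·3 = 44
  Site 3: 13·0 + 0 + 2·3 + 5·2 = 16
  Site 1: 13·3 + 3 + 2·0 + 5·1 = 47
Site 1 has the highest total.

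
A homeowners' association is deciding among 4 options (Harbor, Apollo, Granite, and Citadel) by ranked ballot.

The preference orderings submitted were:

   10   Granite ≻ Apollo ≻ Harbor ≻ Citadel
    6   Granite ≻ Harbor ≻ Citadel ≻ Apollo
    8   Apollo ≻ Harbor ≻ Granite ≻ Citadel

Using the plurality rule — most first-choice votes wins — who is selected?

First-place vote totals:
  Harbor: 0
  Apollo: 8
  Granite: 16
  Citadel: 0
Granite has the most first-place votes.

Granite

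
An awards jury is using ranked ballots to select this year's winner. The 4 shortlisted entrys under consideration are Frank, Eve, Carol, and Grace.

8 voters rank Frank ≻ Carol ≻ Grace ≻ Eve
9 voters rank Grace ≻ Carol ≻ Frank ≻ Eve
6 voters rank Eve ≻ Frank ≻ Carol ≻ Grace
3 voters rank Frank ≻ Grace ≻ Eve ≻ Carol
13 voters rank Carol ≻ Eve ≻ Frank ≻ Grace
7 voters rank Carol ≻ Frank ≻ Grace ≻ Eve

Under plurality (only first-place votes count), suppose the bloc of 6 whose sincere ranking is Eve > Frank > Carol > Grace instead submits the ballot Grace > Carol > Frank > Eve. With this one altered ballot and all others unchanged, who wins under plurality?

First-place totals with the altered ballot: Frank 11, Eve 0, Carol 20, Grace 15.
The winner is unchanged: still Carol.

Carol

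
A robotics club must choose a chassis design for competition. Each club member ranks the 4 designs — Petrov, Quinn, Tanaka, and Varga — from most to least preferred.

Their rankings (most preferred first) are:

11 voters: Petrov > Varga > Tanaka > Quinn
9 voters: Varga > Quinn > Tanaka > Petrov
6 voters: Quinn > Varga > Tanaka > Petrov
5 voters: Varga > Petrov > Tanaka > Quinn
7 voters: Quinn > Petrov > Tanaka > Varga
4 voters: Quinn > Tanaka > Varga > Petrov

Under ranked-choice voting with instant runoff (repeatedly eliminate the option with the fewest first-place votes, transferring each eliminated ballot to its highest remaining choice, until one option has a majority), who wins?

Round 1: Quinn 17, Varga 14, Petrov 11, Tanaka 0. Tanaka has the fewest and is eliminated.
Round 2: Quinn 17, Varga 14, Petrov 11. Petrov has the fewest and is eliminated.
Round 3: Varga 25, Quinn 17. Varga has a majority.

Varga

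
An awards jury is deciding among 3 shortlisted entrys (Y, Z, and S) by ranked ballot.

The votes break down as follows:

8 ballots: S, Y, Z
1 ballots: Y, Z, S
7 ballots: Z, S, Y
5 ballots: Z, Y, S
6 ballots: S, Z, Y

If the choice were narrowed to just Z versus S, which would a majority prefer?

Ballots ranking Z above S: 1+7+5 = 13.
Ballots ranking S above Z: 8+6 = 14.
S wins the head-to-head, 14–13.

S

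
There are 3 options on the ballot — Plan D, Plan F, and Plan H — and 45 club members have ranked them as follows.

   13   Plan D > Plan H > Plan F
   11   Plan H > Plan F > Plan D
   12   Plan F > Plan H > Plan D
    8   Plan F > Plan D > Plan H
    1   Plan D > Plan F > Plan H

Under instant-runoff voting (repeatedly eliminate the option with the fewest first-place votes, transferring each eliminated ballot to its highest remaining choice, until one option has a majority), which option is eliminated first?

Plan H

Round 1: Plan F 20, Plan D 14, Plan H 11. Plan H has the fewest and is eliminated.
Round 2: Plan F 31, Plan D 14. Plan F has a majority.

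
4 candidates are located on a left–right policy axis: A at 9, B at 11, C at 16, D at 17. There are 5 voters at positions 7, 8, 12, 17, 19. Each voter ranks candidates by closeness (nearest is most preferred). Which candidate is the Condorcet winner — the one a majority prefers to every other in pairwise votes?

B

With single-peaked preferences on a line, the Condorcet winner is the candidate closest to the median voter.
The median voter (position 12) is closest to B at 11.
Check: B vs A — voters closer to B: 3 of 5.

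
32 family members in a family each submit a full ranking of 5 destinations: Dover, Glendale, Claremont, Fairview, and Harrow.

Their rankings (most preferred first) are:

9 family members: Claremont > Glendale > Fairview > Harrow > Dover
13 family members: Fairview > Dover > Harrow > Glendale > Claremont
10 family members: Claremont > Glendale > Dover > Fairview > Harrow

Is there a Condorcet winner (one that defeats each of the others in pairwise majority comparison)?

Head-to-head results (32 voters total):
Dover vs Glendale: Glendale wins 19–13.
Dover vs Claremont: Claremont wins 19–13.
Dover vs Fairview: Fairview wins 22–10.
Dover vs Harrow: Dover wins 23–9.
Glendale vs Claremont: Claremont wins 19–13.
Glendale vs Fairview: Glendale wins 19–13.
Glendale vs Harrow: Glendale wins 19–13.
Claremont vs Fairview: Claremont wins 19–13.
Claremont vs Harrow: Claremont wins 19–13.
Fairview vs Harrow: Fairview wins 32–0.
Claremont beats each rival — Dover (19–13), Glendale (19–13), Fairview (19–13), Harrow (19–13) — so Claremont is the Condorcet winner.

Yes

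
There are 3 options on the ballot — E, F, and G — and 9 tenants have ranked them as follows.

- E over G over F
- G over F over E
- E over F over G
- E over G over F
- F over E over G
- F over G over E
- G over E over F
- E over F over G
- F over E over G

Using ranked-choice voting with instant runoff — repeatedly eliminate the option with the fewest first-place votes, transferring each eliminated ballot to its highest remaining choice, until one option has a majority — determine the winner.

Round 1: E 4, F 3, G 2. G has the fewest and is eliminated.
Round 2: E 5, F 4. E has a majority.

E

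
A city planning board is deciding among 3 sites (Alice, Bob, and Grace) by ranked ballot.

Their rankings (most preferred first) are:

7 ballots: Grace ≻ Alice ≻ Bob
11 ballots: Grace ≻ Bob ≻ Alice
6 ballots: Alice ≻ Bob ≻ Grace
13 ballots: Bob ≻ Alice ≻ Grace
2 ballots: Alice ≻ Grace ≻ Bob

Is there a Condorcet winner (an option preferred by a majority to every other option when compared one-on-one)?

No

Head-to-head results (39 voters total):
Alice vs Bob: Bob wins 24–15.
Alice vs Grace: Alice wins 21–18.
Bob vs Grace: Grace wins 20–19.
No candidate beats all others: Alice beats Grace beats Bob beats Alice, a majority cycle.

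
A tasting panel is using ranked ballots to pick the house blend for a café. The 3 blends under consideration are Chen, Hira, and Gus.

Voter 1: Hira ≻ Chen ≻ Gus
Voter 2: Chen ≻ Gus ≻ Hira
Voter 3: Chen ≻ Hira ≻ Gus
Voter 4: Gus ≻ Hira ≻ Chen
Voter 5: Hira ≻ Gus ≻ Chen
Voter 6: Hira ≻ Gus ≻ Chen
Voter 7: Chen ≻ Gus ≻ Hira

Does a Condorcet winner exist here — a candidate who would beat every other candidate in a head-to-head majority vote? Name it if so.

Hira

Head-to-head results (7 voters total):
Chen vs Hira: Hira wins 4–3.
Chen vs Gus: Chen wins 4–3.
Hira vs Gus: Hira wins 4–3.
Hira beats each rival — Chen (4–3), Gus (4–3) — so Hira is the Condorcet winner.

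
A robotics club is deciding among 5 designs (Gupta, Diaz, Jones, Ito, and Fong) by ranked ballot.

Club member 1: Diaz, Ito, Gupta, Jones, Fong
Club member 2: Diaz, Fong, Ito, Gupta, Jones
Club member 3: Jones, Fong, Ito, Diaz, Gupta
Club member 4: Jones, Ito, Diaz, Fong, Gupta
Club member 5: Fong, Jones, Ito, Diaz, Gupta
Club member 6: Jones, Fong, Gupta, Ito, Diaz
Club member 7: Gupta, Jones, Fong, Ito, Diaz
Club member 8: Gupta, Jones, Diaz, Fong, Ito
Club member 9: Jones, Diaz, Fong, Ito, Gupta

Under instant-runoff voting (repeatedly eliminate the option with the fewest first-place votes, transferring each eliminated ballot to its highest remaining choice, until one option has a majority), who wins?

Round 1: Jones 4, Gupta 2, Diaz 2, Fong 1, Ito 0. Ito has the fewest and is eliminated.
Round 2: Jones 4, Gupta 2, Diaz 2, Fong 1. Fong has the fewest and is eliminated.
Round 3: Jones 5, Gupta 2, Diaz 2. Jones has a majority.

Jones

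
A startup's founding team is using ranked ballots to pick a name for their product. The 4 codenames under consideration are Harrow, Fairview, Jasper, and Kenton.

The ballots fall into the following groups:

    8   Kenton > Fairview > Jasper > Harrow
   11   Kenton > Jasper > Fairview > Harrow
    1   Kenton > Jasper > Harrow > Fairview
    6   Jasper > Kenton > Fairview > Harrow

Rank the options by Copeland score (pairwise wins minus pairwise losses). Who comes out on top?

Pairwise results:
  Harrow vs Fairview: Fairview wins 25–1.
  Harrow vs Jasper: Jasper wins 26–0.
  Harrow vs Kenton: Kenton wins 26–0.
  Fairview vs Jasper: Jasper wins 18–8.
  Fairview vs Kenton: Kenton wins 26–0.
  Jasper vs Kenton: Kenton wins 20–6.
Copeland scores (wins − losses):
  Harrow: 0 − 3 = -3
  Fairview: 1 − 2 = -1
  Jasper: 2 − 1 = 1
  Kenton: 3 − 0 = 3
Kenton has the best Copeland score.

Kenton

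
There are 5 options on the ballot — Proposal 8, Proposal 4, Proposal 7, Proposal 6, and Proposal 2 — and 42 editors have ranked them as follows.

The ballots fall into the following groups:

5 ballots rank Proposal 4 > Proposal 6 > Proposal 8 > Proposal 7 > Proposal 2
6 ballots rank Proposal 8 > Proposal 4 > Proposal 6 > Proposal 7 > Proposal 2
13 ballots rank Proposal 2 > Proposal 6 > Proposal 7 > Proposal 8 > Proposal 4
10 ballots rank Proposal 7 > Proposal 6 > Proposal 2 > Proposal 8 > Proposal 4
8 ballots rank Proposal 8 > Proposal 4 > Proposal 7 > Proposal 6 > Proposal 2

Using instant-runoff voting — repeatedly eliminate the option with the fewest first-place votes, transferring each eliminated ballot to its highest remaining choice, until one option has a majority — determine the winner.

Round 1: Proposal 8 14, Proposal 2 13, Proposal 7 10, Proposal 4 5, Proposal 6 0. Proposal 6 has the fewest and is eliminated.
Round 2: Proposal 8 14, Proposal 2 13, Proposal 7 10, Proposal 4 5. Proposal 4 has the fewest and is eliminated.
Round 3: Proposal 8 19, Proposal 2 13, Proposal 7 10. Proposal 7 has the fewest and is eliminated.
Round 4: Proposal 2 23, Proposal 8 19. Proposal 2 has a majority.

Proposal 2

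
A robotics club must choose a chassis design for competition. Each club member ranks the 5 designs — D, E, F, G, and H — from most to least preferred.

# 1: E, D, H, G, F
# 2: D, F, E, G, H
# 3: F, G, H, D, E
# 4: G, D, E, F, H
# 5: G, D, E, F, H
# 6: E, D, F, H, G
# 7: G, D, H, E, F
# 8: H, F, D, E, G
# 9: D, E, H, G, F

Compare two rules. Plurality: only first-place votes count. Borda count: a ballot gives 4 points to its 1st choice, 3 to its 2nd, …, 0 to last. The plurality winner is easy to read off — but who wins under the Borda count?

Plurality first-place counts: D 2, E 2, F 1, G 3, H 1 → G.
Borda totals: D 26, E 19, F 14, G 18, H 13 → D.

D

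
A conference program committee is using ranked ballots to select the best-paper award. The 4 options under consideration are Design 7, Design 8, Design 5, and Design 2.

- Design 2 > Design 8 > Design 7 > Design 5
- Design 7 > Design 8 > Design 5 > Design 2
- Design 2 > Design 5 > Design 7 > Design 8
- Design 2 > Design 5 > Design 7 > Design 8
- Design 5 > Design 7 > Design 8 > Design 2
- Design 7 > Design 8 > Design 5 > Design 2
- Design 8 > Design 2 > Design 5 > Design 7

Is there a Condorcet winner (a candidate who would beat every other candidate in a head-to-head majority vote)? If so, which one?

Head-to-head results (7 voters total):
Design 7 vs Design 8: Design 7 wins 5–2.
Design 7 vs Design 5: Design 5 wins 4–3.
Design 7 vs Design 2: Design 2 wins 4–3.
Design 8 vs Design 5: Design 8 wins 4–3.
Design 8 vs Design 2: Design 8 wins 4–3.
Design 5 vs Design 2: Design 2 wins 4–3.
No candidate beats all others: Design 7 beats Design 8 beats Design 5 beats Design 7, a majority cycle.

No Condorcet winner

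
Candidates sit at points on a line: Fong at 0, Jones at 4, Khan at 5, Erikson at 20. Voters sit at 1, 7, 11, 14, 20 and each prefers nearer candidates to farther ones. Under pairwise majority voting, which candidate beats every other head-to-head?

Khan

With single-peaked preferences on a line, the Condorcet winner is the candidate closest to the median voter.
The median voter (position 11) is closest to Khan at 5.
Check: Khan vs Fong — voters closer to Khan: 4 of 5.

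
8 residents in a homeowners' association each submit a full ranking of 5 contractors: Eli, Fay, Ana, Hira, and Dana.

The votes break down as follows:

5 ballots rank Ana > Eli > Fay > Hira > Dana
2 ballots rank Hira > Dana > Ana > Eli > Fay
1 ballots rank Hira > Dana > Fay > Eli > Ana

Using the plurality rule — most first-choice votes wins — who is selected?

First-place vote totals:
  Eli: 0
  Fay: 0
  Ana: 5
  Hira: 3
  Dana: 0
Ana has the most first-place votes.

Ana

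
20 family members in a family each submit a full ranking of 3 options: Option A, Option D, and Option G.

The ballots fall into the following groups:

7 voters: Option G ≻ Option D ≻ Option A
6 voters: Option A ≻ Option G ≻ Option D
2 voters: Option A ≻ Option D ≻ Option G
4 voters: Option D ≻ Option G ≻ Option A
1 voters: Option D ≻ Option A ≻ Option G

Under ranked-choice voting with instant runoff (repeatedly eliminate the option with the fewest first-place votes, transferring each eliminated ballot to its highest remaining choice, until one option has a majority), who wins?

Round 1: Option A 8, Option G 7, Option D 5. Option D has the fewest and is eliminated.
Round 2: Option G 11, Option A 9. Option G has a majority.

Option G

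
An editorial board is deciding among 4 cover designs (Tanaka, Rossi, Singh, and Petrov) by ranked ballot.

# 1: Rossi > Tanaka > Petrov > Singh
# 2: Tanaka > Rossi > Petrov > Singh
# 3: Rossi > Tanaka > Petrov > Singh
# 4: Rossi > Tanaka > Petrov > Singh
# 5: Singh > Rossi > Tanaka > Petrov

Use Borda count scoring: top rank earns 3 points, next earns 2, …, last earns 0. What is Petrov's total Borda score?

Borda scores:
  Tanaka: 2 + 3 + 2 + 2 + 1 = 10
  Rossi: 3 + 2 + 3 + 3 + 2 = 13
  Singh: 0 + 0 + 0 + 0 + 3 = 3
  Petrov: 1 + 1 + 1 + 1 + 0 = 4

4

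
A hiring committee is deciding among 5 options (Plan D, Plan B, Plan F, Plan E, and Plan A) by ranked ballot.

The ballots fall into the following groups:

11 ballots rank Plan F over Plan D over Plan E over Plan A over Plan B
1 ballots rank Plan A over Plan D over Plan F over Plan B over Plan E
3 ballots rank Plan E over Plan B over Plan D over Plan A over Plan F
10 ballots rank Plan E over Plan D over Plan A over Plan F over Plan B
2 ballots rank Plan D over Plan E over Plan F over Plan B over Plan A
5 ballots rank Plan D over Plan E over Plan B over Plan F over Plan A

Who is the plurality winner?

First-place vote totals:
  Plan D: 7
  Plan B: 0
  Plan F: 11
  Plan E: 13
  Plan A: 1
Plan E has the most first-place votes.

Plan E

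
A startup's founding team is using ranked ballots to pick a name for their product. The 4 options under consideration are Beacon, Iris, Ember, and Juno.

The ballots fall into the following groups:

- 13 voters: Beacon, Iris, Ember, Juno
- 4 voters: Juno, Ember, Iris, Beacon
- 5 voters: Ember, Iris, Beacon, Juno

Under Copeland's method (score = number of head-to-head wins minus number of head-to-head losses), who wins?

Pairwise results:
  Beacon vs Iris: Beacon wins 13–9.
  Beacon vs Ember: Beacon wins 13–9.
  Beacon vs Juno: Beacon wins 18–4.
  Iris vs Ember: Iris wins 13–9.
  Iris vs Juno: Iris wins 18–4.
  Ember vs Juno: Ember wins 18–4.
Copeland scores (wins − losses):
  Beacon: 3 − 0 = 3
  Iris: 2 − 1 = 1
  Ember: 1 − 2 = -1
  Juno: 0 − 3 = -3
Beacon has the best Copeland score.

Beacon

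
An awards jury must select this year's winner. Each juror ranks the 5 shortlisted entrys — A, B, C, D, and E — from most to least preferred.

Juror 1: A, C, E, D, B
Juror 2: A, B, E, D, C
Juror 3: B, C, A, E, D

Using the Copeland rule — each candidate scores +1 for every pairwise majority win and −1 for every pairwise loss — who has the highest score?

Pairwise results:
  A vs B: A wins 2–1.
  A vs C: A wins 2–1.
  A vs D: A wins 3–0.
  A vs E: A wins 3–0.
  B vs C: B wins 2–1.
  B vs D: B wins 2–1.
  B vs E: B wins 2–1.
  C vs D: C wins 2–1.
  C vs E: C wins 2–1.
  D vs E: E wins 3–0.
Copeland scores (wins − losses):
  A: 4 − 0 = 4
  B: 3 − 1 = 2
  C: 2 − 2 = 0
  D: 0 − 4 = -4
  E: 1 − 3 = -2
A has the best Copeland score.

A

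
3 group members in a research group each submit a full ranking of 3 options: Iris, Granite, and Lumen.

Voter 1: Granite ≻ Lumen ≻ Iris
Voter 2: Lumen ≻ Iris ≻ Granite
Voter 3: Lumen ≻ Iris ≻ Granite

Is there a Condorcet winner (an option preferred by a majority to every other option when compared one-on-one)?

Head-to-head results (3 voters total):
Iris vs Granite: Iris wins 2–1.
Iris vs Lumen: Lumen wins 3–0.
Granite vs Lumen: Lumen wins 2–1.
Lumen beats each rival — Iris (3–0), Granite (2–1) — so Lumen is the Condorcet winner.

Yes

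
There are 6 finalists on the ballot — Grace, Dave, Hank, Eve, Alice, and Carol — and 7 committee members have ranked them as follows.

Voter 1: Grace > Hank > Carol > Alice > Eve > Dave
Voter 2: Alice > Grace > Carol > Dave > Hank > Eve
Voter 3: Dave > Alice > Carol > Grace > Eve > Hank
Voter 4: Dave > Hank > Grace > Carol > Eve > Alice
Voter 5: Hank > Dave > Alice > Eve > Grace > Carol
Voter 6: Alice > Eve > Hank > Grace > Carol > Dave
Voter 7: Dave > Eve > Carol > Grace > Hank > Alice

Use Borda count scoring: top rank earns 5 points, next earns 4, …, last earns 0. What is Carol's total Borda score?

Borda scores:
  Grace: 5 + 4 + 2 + 3 + 1 + 2 + 2 = 19
  Dave: 0 + 2 + 5 + 5 + 4 + 0 + 5 = 21
  Hank: 4 + 1 + 0 + 4 + 5 + 3 + 1 = 18
  Eve: 1 + 0 + 1 + 1 + 2 + 4 + 4 = 13
  Alice: 2 + 5 + 4 + 0 + 3 + 5 + 0 = 19
  Carol: 3 + 3 + 3 + 2 + 0 + 1 + 3 = 15

15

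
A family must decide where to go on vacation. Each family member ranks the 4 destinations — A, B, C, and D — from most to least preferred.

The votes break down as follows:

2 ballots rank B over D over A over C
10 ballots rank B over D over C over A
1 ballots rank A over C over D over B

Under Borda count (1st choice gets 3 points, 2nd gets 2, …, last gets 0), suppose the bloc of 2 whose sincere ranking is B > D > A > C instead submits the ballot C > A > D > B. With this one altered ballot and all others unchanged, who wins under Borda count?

B

Borda totals with the altered ballot: A 7, B 30, C 18, D 23.
The winner is unchanged: still B.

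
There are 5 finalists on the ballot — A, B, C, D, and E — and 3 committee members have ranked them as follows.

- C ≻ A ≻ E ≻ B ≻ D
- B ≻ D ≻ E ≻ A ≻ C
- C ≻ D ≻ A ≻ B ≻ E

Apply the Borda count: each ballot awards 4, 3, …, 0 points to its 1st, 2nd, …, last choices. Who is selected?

C

Borda scores:
  A: 3 + 1 + 2 = 6
  B: 1 + 4 + 1 = 6
  C: 4 + 0 + 4 = 8
  D: 0 + 3 + 3 = 6
  E: 2 + 2 + 0 = 4
C has the highest total.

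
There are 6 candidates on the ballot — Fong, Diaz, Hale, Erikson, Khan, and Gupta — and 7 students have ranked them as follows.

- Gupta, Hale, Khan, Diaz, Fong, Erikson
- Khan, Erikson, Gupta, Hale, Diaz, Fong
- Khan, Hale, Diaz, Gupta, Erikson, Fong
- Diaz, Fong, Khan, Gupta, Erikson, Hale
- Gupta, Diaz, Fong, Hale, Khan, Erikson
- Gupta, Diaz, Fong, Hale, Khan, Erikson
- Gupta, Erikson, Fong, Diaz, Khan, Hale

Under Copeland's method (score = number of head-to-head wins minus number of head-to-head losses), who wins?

Pairwise results:
  Fong vs Diaz: Diaz wins 6–1.
  Fong vs Hale: Fong wins 4–3.
  Fong vs Erikson: Fong wins 4–3.
  Fong vs Khan: Fong wins 4–3.
  Fong vs Gupta: Gupta wins 6–1.
  Diaz vs Hale: Diaz wins 4–3.
  Diaz vs Erikson: Diaz wins 5–2.
  Diaz vs Khan: Diaz wins 4–3.
  Diaz vs Gupta: Gupta wins 5–2.
  Hale vs Erikson: Hale wins 4–3.
  Hale vs Khan: Khan wins 4–3.
  Hale vs Gupta: Gupta wins 6–1.
  Erikson vs Khan: Khan wins 6–1.
  Erikson vs Gupta: Gupta wins 6–1.
  Khan vs Gupta: Gupta wins 4–3.
Copeland scores (wins − losses):
  Fong: 3 − 2 = 1
  Diaz: 4 − 1 = 3
  Hale: 1 − 4 = -3
  Erikson: 0 − 5 = -5
  Khan: 2 − 3 = -1
  Gupta: 5 − 0 = 5
Gupta has the best Copeland score.

Gupta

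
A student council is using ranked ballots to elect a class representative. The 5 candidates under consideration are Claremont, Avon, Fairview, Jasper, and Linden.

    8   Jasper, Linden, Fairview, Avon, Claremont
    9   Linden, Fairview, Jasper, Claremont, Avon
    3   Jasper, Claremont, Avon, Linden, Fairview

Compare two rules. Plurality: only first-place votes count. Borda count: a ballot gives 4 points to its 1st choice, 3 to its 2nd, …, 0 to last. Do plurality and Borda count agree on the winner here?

No

Plurality first-place counts: Claremont 0, Avon 0, Fairview 0, Jasper 11, Linden 9 → Jasper.
Borda totals: Claremont 18, Avon 14, Fairview 43, Jasper 62, Linden 63 → Linden.
The two rules disagree: plurality picks Jasper, Borda picks Linden.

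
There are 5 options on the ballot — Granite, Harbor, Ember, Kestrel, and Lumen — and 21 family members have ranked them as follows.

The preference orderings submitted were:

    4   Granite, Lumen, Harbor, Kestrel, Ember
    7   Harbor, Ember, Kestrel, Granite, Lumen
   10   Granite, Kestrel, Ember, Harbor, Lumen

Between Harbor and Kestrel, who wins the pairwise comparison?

Ballots ranking Harbor above Kestrel: 4+7 = 11.
Ballots ranking Kestrel above Harbor: 10.
Harbor wins the head-to-head, 11–10.

Harbor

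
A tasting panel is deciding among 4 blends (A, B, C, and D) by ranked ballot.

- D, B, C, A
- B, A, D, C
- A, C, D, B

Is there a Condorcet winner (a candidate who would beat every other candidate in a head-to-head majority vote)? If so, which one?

No Condorcet winner

Head-to-head results (3 voters total):
A vs B: B wins 2–1.
A vs C: A wins 2–1.
A vs D: A wins 2–1.
B vs C: B wins 2–1.
B vs D: D wins 2–1.
C vs D: D wins 2–1.
No candidate beats all others: A beats D beats B beats A, a majority cycle.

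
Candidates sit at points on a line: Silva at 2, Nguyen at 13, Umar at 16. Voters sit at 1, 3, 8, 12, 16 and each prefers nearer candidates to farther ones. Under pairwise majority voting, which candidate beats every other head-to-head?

With single-peaked preferences on a line, the Condorcet winner is the candidate closest to the median voter.
The median voter (position 8) is closest to Nguyen at 13.
Check: Nguyen vs Umar — voters closer to Nguyen: 4 of 5.

Nguyen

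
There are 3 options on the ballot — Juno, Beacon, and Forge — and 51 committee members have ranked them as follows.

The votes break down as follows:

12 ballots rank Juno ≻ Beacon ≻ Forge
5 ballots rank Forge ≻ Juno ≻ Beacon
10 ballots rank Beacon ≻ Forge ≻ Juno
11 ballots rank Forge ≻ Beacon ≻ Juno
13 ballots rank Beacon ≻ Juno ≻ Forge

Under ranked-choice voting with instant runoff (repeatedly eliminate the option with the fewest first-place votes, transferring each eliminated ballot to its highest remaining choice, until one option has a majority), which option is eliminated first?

Juno

Round 1: Beacon 23, Forge 16, Juno 12. Juno has the fewest and is eliminated.
Round 2: Beacon 35, Forge 16. Beacon has a majority.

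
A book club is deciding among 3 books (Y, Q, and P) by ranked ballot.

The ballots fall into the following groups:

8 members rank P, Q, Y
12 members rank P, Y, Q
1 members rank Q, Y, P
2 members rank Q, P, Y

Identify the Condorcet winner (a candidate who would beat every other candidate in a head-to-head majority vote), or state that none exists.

Head-to-head results (23 voters total):
Y vs Q: Y wins 12–11.
Y vs P: P wins 22–1.
Q vs P: P wins 20–3.
P beats each rival — Y (22–1), Q (20–3) — so P is the Condorcet winner.

P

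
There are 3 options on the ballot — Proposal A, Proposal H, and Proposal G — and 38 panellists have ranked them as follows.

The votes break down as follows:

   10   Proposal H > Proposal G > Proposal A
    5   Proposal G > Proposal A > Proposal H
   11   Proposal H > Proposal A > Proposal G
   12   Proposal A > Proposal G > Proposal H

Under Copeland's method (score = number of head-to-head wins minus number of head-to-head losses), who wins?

Proposal H

Pairwise results:
  Proposal A vs Proposal H: Proposal H wins 21–17.
  Proposal A vs Proposal G: Proposal A wins 23–15.
  Proposal H vs Proposal G: Proposal H wins 21–17.
Copeland scores (wins − losses):
  Proposal A: 1 − 1 = 0
  Proposal H: 2 − 0 = 2
  Proposal G: 0 − 2 = -2
Proposal H has the best Copeland score.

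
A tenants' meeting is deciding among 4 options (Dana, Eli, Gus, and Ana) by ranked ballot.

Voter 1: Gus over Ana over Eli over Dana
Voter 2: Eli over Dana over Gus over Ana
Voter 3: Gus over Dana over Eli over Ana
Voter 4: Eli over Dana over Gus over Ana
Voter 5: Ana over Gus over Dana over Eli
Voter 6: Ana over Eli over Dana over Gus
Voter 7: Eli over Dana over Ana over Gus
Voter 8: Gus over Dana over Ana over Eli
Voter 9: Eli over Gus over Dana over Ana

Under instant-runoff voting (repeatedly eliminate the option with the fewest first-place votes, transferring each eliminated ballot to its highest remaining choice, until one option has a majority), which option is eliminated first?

Dana

Round 1: Eli 4, Gus 3, Ana 2, Dana 0. Dana has the fewest and is eliminated.
Round 2: Eli 4, Gus 3, Ana 2. Ana has the fewest and is eliminated.
Round 3: Eli 5, Gus 4. Eli has a majority.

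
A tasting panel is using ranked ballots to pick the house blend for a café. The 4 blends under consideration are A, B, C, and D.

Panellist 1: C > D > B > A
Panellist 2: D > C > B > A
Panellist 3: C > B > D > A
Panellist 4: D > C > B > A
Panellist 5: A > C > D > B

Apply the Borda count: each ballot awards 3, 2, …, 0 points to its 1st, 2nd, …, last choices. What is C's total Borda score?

12

Borda scores:
  A: 0 + 0 + 0 + 0 + 3 = 3
  B: 1 + 1 + 2 + 1 + 0 = 5
  C: 3 + 2 + 3 + 2 + 2 = 12
  D: 2 + 3 + 1 + 3 + 1 = 10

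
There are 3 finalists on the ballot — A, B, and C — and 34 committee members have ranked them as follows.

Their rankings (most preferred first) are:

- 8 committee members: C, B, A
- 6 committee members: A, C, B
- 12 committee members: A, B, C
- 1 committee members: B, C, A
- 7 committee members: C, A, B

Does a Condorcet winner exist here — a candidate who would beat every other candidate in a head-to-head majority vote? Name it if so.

A

Head-to-head results (34 voters total):
A vs B: A wins 25–9.
A vs C: A wins 18–16.
B vs C: C wins 21–13.
A beats each rival — B (25–9), C (18–16) — so A is the Condorcet winner.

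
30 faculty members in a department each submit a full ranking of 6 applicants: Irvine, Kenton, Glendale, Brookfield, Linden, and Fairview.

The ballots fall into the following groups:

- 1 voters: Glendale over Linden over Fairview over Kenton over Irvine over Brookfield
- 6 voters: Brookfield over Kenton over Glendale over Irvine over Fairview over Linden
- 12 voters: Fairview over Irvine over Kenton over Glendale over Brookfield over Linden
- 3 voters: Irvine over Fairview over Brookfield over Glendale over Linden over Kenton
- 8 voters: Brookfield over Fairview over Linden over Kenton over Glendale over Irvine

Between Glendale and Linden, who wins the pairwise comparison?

Glendale

Ballots ranking Glendale above Linden: 1+6+12+3 = 22.
Ballots ranking Linden above Glendale: 8.
Glendale wins the head-to-head, 22–8.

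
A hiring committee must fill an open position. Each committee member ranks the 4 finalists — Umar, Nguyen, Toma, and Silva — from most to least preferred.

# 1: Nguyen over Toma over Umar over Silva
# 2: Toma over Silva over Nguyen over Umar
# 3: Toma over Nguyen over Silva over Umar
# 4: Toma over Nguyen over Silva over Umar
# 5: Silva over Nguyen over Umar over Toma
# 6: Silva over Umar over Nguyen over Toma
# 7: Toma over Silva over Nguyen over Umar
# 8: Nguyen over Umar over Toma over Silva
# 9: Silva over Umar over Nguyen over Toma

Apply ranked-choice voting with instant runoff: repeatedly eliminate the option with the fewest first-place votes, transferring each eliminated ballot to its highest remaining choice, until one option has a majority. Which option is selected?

Toma

Round 1: Toma 4, Silva 3, Nguyen 2, Umar 0. Umar has the fewest and is eliminated.
Round 2: Toma 4, Silva 3, Nguyen 2. Nguyen has the fewest and is eliminated.
Round 3: Toma 6, Silva 3. Toma has a majority.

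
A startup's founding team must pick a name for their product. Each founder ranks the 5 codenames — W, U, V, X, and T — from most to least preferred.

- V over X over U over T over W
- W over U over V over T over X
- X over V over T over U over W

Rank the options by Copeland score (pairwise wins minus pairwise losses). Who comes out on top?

V

Pairwise results:
  W vs U: U wins 2–1.
  W vs V: V wins 2–1.
  W vs X: X wins 2–1.
  W vs T: T wins 2–1.
  U vs V: V wins 2–1.
  U vs X: X wins 2–1.
  U vs T: U wins 2–1.
  V vs X: V wins 2–1.
  V vs T: V wins 3–0.
  X vs T: X wins 2–1.
Copeland scores (wins − losses):
  W: 0 − 4 = -4
  U: 2 − 2 = 0
  V: 4 − 0 = 4
  X: 3 − 1 = 2
  T: 1 − 3 = -2
V has the best Copeland score.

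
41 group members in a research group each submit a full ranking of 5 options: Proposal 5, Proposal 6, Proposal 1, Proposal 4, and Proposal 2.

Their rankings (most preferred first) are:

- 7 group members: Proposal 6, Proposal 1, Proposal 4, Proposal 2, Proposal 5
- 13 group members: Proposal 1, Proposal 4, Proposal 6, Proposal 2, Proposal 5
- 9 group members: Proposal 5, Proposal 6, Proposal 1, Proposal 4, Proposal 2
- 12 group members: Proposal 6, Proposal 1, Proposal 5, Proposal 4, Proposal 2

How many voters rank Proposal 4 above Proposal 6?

Ballots ranking Proposal 4 above Proposal 6: 13.
Ballots ranking Proposal 6 above Proposal 4: 7+9+12 = 28.
So 13 of 41 voters prefer Proposal 4 to Proposal 6.

13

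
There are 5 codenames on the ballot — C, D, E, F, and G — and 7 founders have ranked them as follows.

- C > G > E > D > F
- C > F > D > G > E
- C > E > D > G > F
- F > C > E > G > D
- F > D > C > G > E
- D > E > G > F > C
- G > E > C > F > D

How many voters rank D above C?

2

Ballots ranking D above C: 2.
Ballots ranking C above D: 5.
So 2 of 7 voters prefer D to C.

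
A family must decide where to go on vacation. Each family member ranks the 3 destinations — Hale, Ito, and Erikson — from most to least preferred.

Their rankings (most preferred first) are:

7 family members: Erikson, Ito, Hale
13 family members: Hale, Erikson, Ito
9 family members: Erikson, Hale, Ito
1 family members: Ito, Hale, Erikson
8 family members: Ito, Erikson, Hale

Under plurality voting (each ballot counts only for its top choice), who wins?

First-place vote totals:
  Hale: 13
  Ito: 9
  Erikson: 16
Erikson has the most first-place votes.

Erikson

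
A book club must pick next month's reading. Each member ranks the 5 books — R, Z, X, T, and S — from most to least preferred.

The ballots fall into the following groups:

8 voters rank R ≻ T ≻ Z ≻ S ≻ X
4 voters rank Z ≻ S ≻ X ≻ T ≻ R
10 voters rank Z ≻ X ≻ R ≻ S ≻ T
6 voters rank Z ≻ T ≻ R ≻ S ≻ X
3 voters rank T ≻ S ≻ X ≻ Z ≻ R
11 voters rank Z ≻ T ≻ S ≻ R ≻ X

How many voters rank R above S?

24

Ballots ranking R above S: 8+10+6 = 24.
Ballots ranking S above R: 4+3+11 = 18.
So 24 of 42 voters prefer R to S.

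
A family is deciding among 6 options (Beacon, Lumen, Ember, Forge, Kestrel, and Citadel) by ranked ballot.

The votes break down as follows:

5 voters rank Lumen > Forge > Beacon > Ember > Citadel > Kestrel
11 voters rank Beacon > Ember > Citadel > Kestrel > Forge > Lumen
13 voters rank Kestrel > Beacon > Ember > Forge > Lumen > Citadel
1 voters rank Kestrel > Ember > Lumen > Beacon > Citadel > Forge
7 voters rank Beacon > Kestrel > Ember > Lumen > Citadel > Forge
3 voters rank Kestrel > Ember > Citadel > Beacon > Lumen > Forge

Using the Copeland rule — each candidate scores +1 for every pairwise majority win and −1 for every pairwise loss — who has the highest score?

Pairwise results:
  Beacon vs Lumen: Beacon wins 34–6.
  Beacon vs Ember: Beacon wins 36–4.
  Beacon vs Forge: Beacon wins 35–5.
  Beacon vs Kestrel: Beacon wins 23–17.
  Beacon vs Citadel: Beacon wins 37–3.
  Lumen vs Ember: Ember wins 35–5.
  Lumen vs Forge: Forge wins 24–16.
  Lumen vs Kestrel: Kestrel wins 35–5.
  Lumen vs Citadel: Lumen wins 26–14.
  Ember vs Forge: Ember wins 35–5.
  Ember vs Kestrel: Kestrel wins 24–16.
  Ember vs Citadel: Ember wins 40–0.
  Forge vs Kestrel: Kestrel wins 35–5.
  Forge vs Citadel: Citadel wins 22–18.
  Kestrel vs Citadel: Kestrel wins 24–16.
Copeland scores (wins − losses):
  Beacon: 5 − 0 = 5
  Lumen: 1 − 4 = -3
  Ember: 3 − 2 = 1
  Forge: 1 − 4 = -3
  Kestrel: 4 − 1 = 3
  Citadel: 1 − 4 = -3
Beacon has the best Copeland score.

Beacon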